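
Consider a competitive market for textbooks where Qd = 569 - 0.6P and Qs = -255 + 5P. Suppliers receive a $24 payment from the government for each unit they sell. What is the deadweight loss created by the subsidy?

Deadweight loss = 1080/7

Pre-subsidy: 569 - 0.6P = -255 + 5P gives P* = 1030/7, Q* = 3365/7.
With the subsidy, sellers receive Ps = Pb + 24 for each unit, where Pb is the price buyers pay.
Supply in terms of Pb becomes Qs = -255 + 5(Pb + 24) = -135 + 5Pb. Setting this equal to demand: 569 - 0.6Pb = -135 + 5Pb, so Pb = 880/7.
Sellers receive Ps = 880/7 + 24 = 1048/7; Q' = 569 − 0.6·(880/7) = 3455/7.
The subsidy expands output by 3455/7 − 3365/7 = 90/7 past the efficient level; on those units the gap between marginal cost and willingness to pay runs from 0 up to 24.
DWL = ½ × 24 × 90/7 = 1080/7.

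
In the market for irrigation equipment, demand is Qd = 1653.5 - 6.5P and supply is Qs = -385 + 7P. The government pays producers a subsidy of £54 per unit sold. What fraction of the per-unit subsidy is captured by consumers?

Pre-subsidy: 1653.5 - 6.5P = -385 + 7P gives P* = 151, Q* = 672.
With the subsidy, sellers receive Ps = Pb + 54 for each unit, where Pb is the price buyers pay.
Supply in terms of Pb becomes Qs = -385 + 7(Pb + 54) = -7 + 7Pb. Setting this equal to demand: 1653.5 - 6.5Pb = -7 + 7Pb, so Pb = 123.
Sellers receive Ps = 123 + 54 = 177; Q' = 1653.5 − 6.5·123 = 854.
Buyers' price falls by P* − Pb = 151 − 123 = 28; sellers' price rises by Ps − P* = 177 − 151 = 26.
So consumers capture 28/54 = 14/27 of each unit of subsidy.

Consumer share = 14/27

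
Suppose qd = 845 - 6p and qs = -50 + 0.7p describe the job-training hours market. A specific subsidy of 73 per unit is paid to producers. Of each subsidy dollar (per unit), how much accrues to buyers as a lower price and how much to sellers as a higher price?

Pre-subsidy: 845 - 6p = -50 + 0.7p gives p* = 8950/67, q* = 2915/67.
With the subsidy, sellers receive ps = pb + 73 for each unit, where pb is the price buyers pay.
Supply in terms of pb becomes qs = -50 + 0.7(pb + 73) = 1.1 + 0.7pb. Setting this equal to demand: 845 - 6pb = 1.1 + 0.7pb, so pb = 8439/67.
Sellers receive ps = 8439/67 + 73 = 13330/67; q' = 845 − 6·(8439/67) = 5981/67.
Buyers' price falls by p* − pb = 8950/67 − 8439/67 = 511/67; sellers' price rises by ps − p* = 13330/67 − 8950/67 = 4380/67.

Buyers gain 511/67 per unit; sellers gain 4380/67 per unit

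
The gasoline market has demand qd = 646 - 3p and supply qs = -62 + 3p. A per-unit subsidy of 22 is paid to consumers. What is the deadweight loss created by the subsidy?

Deadweight loss = 363

Pre-subsidy: 646 - 3p = -62 + 3p gives p* = 118, q* = 292.
With the rebate, buyers effectively pay pb = ps − 22, where ps is the price sellers receive.
Demand in terms of ps becomes qd = 646 − 3(ps − 22) = 712 - 3ps. Setting this equal to supply: 712 - 3ps = -62 + 3ps, so ps = 129.
Buyers pay pb = 129 − 22 = 107; q' = -62 + 3·129 = 325.
The subsidy expands output by 325 − 292 = 33 past the efficient level; on those units the gap between marginal cost and willingness to pay runs from 0 up to 22.
DWL = ½ × 22 × 33 = 363.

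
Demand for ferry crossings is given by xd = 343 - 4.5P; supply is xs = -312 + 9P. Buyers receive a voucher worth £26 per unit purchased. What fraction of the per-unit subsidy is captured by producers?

Producer share = 1/3

Pre-subsidy: 343 - 4.5P = -312 + 9P gives P* = 1310/27, x* = 374/3.
With the rebate, buyers effectively pay Pb = Ps − 26, where Ps is the price sellers receive.
Demand in terms of Ps becomes xd = 343 − 4.5(Ps − 26) = 460 - 4.5Ps. Setting this equal to supply: 460 - 4.5Ps = -312 + 9Ps, so Ps = 1544/27.
Buyers pay Pb = 1544/27 − 26 = 842/27; x' = -312 + 9·(1544/27) = 608/3.
Buyers' price falls by P* − Pb = 1310/27 − 842/27 = 52/3; sellers' price rises by Ps − P* = 1544/27 − 1310/27 = 26/3.
So producers capture (26/3)/26 = 1/3 of each unit of subsidy.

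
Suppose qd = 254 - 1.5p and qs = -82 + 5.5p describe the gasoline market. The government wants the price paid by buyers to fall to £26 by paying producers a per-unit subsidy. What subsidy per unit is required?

Required subsidy s = £28 per unit

At a buyer price of 26, quantity demanded is 254 − 1.5·26 = 215.
Sellers supply 215 only when they receive ps with -82 + 5.5·ps = 215, i.e. ps = 54.
s = ps − pb = 54 − 26 = 28.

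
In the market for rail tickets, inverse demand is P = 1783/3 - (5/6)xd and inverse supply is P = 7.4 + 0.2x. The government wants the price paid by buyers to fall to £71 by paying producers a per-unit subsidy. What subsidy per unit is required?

Required subsidy s = £62 per unit

At a buyer price of 71, quantity demanded is 713.2 − 1.2·71 = 628.
Sellers supply 628 only when they receive Ps = 7.4 + 0.2·628 = 133.
s = Ps − Pb = 133 − 71 = 62.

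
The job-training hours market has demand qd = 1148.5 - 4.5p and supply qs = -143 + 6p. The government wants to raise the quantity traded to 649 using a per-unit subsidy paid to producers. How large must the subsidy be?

At q = 649, invert demand for the buyer price: pb = (1148.5 − 649)/4.5 = 111; invert supply for the seller price: ps = (649 − (-143))/6 = 132.
The subsidy must fill the gap: s = ps − pb = 132 − 111 = 21.

Required subsidy s = 21 per unit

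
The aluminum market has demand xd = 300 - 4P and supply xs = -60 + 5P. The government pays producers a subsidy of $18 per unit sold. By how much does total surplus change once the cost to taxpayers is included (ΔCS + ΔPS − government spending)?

Net change in total surplus = -$360

Pre-subsidy: 300 - 4P = -60 + 5P gives P* = 40, x* = 140.
With the subsidy, sellers receive Ps = Pb + 18 for each unit, where Pb is the price buyers pay.
Supply in terms of Pb becomes xs = -60 + 5(Pb + 18) = 30 + 5Pb. Setting this equal to demand: 300 - 4Pb = 30 + 5Pb, so Pb = 30.
Sellers receive Ps = 30 + 18 = 48; x' = 300 − 4·30 = 180.
ΔCS = ½(140 + 180)(40 − 30) = 1600; ΔPS = ½(140 + 180)(48 − 40) = 1280.
Government spending = 18 × 180 = 3240.
Net change = 1600 + 1280 − 3240 = -360. The loss equals the DWL triangle ½·18·40.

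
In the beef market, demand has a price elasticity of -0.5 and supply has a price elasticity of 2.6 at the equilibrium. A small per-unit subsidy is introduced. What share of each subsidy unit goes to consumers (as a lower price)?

For a small subsidy around the equilibrium, the benefit split depends on the relative slopes, which at a point are proportional to the elasticities.
Buyer share = εs/(εs + |εd|) = 2.6/(2.6 + 0.5) = 26/31; seller share = |εd|/(εs + |εd|) = 5/31.

Consumer share = 26/31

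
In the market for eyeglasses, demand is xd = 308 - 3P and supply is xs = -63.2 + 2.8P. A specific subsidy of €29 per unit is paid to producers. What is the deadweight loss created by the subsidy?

Pre-subsidy: 308 - 3P = -63.2 + 2.8P gives P* = 64, x* = 116.
With the subsidy, sellers receive Ps = Pb + 29 for each unit, where Pb is the price buyers pay.
Supply in terms of Pb becomes xs = -63.2 + 2.8(Pb + 29) = 18 + 2.8Pb. Setting this equal to demand: 308 - 3Pb = 18 + 2.8Pb, so Pb = 50.
Sellers receive Ps = 50 + 29 = 79; x' = 308 − 3·50 = 158.
The subsidy expands output by 158 − 116 = 42 past the efficient level; on those units the gap between marginal cost and willingness to pay runs from 0 up to 29.
DWL = ½ × 29 × 42 = 609.

Deadweight loss = €609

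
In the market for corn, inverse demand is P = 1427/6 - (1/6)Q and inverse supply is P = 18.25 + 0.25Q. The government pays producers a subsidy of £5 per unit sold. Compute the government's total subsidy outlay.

Pre-subsidy: 1427/6 - (1/6)Q = 18.25 + 0.25Q gives Q* = 527 and P* = 150.
With the subsidy, sellers receive Ps = Pb + 5 for each unit, where Pb is the price buyers pay.
On the curves, Pb = 1427/6 - (1/6)Q and Ps = 18.25 + 0.25Q; the wedge Ps − Pb = 5 gives 18.25 + 0.25Q − (1427/6 - (1/6)Q) = 5, so Q' = 539.
Then Pb = 1427/6 − (1/6)·539 = 148 and Ps = 18.25 + 0.25·539 = 153.
Government outlay = subsidy × quantity = 5 × 539 = 2695.

Government cost = £2695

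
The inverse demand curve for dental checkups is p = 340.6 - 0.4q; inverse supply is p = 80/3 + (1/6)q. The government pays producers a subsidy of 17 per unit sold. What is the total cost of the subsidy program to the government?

Government cost = 9928

Pre-subsidy: 340.6 - 0.4q = 80/3 + (1/6)q gives q* = 554 and p* = 119.
With the subsidy, sellers receive ps = pb + 17 for each unit, where pb is the price buyers pay.
On the curves, pb = 340.6 - 0.4q and ps = 80/3 + (1/6)q; the wedge ps − pb = 17 gives 80/3 + (1/6)q − (340.6 - 0.4q) = 17, so q' = 584.
Then pb = 340.6 − 0.4·584 = 107 and ps = 80/3 + (1/6)·584 = 124.
Government outlay = subsidy × quantity = 17 × 584 = 9928.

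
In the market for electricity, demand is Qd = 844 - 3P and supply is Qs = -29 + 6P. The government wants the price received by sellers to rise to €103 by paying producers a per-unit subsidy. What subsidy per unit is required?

At a seller price of 103, quantity supplied is -29 + 6·103 = 589.
Buyers absorb 589 only when they pay Pb with 844 − 3·Pb = 589, i.e. Pb = 85.
s = Ps − Pb = 103 − 85 = 18.

Required subsidy s = €18 per unit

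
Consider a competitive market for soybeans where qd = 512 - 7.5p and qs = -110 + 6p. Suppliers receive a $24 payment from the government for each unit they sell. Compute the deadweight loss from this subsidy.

Deadweight loss = $960

Pre-subsidy: 512 - 7.5p = -110 + 6p gives p* = 1244/27, q* = 1498/9.
With the subsidy, sellers receive ps = pb + 24 for each unit, where pb is the price buyers pay.
Supply in terms of pb becomes qs = -110 + 6(pb + 24) = 34 + 6pb. Setting this equal to demand: 512 - 7.5pb = 34 + 6pb, so pb = 956/27.
Sellers receive ps = 956/27 + 24 = 1604/27; q' = 512 − 7.5·(956/27) = 2218/9.
The subsidy expands output by 2218/9 − 1498/9 = 80 past the efficient level; on those units the gap between marginal cost and willingness to pay runs from 0 up to 24.
DWL = ½ × 24 × 80 = 960.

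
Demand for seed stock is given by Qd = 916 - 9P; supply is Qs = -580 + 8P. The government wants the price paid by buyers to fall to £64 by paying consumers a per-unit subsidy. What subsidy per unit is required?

Required subsidy s = £51 per unit

At a buyer price of 64, quantity demanded is 916 − 9·64 = 340.
Sellers supply 340 only when they receive Ps with -580 + 8·Ps = 340, i.e. Ps = 115.
s = Ps − Pb = 115 − 64 = 51.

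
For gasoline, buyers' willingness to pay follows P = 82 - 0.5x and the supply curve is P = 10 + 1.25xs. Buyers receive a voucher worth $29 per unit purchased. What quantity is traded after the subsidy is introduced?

Pre-subsidy: 82 - 0.5x = 10 + 1.25x gives x* = 288/7 and P* = 430/7.
With the rebate, buyers effectively pay Pb = Ps − 29, where Ps is the price sellers receive.
On the curves, Pb = 82 - 0.5x and Ps = 10 + 1.25x; the wedge Ps − Pb = 29 gives 10 + 1.25x − (82 - 0.5x) = 29, so x' = 404/7.
Then Pb = 82 − 0.5·(404/7) = 372/7 and Ps = 10 + 1.25·(404/7) = 575/7.

x' = 404/7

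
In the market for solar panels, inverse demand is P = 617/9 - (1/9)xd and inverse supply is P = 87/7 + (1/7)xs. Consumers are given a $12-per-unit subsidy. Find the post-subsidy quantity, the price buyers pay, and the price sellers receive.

x' = 268.25; buyers pay $38.75; sellers receive $50.75

Pre-subsidy: 617/9 - (1/9)x = 87/7 + (1/7)x gives x* = 221 and P* = 44.
With the rebate, buyers effectively pay Pb = Ps − 12, where Ps is the price sellers receive.
On the curves, Pb = 617/9 - (1/9)x and Ps = 87/7 + (1/7)x; the wedge Ps − Pb = 12 gives 87/7 + (1/7)x − (617/9 - (1/9)x) = 12, so x' = 268.25.
Then Pb = 617/9 − (1/9)·268.25 = 38.75 and Ps = 87/7 + (1/7)·268.25 = 50.75.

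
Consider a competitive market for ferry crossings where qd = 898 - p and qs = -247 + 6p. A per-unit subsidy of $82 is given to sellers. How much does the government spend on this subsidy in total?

Government cost = 461906/7

Pre-subsidy: 898 - p = -247 + 6p gives p* = 1145/7, q* = 5141/7.
With the subsidy, sellers receive ps = pb + 82 for each unit, where pb is the price buyers pay.
Supply in terms of pb becomes qs = -247 + 6(pb + 82) = 245 + 6pb. Setting this equal to demand: 898 - pb = 245 + 6pb, so pb = 653/7.
Sellers receive ps = 653/7 + 82 = 1227/7; q' = 898 − 1·(653/7) = 5633/7.
Government outlay = subsidy × quantity = 82 × 5633/7 = 461906/7.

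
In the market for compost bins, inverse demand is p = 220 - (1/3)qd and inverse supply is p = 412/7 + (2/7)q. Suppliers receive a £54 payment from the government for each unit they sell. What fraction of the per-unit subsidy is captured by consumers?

Pre-subsidy: 220 - (1/3)q = 412/7 + (2/7)q gives q* = 3384/13 and p* = 1732/13.
With the subsidy, sellers receive ps = pb + 54 for each unit, where pb is the price buyers pay.
On the curves, pb = 220 - (1/3)q and ps = 412/7 + (2/7)q; the wedge ps − pb = 54 gives 412/7 + (2/7)q − (220 - (1/3)q) = 54, so q' = 4518/13.
Then pb = 220 − (1/3)·(4518/13) = 1354/13 and ps = 412/7 + (2/7)·(4518/13) = 2056/13.
Buyers' price falls by p* − pb = 1732/13 − 1354/13 = 378/13; sellers' price rises by ps − p* = 2056/13 − 1732/13 = 324/13.
So consumers capture (378/13)/54 = 7/13 of each unit of subsidy.

Consumer share = 7/13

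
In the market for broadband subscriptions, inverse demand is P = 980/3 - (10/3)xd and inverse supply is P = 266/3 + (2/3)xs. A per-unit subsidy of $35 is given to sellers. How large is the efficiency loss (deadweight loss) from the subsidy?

Pre-subsidy: 980/3 - (10/3)x = 266/3 + (2/3)x gives x* = 59.5 and P* = 385/3.
With the subsidy, sellers receive Ps = Pb + 35 for each unit, where Pb is the price buyers pay.
On the curves, Pb = 980/3 - (10/3)x and Ps = 266/3 + (2/3)x; the wedge Ps − Pb = 35 gives 266/3 + (2/3)x − (980/3 - (10/3)x) = 35, so x' = 68.25.
Then Pb = 980/3 − (10/3)·68.25 = 595/6 and Ps = 266/3 + (2/3)·68.25 = 805/6.
The subsidy expands output by 68.25 − 59.5 = 8.75 past the efficient level; on those units the gap between marginal cost and willingness to pay runs from 0 up to 35.
DWL = ½ × 35 × 8.75 = 153.125.

Deadweight loss = $153.125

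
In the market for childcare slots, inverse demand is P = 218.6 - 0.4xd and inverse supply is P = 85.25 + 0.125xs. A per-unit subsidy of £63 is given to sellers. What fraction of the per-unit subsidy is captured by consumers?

Pre-subsidy: 218.6 - 0.4x = 85.25 + 0.125x gives x* = 254 and P* = 117.
With the subsidy, sellers receive Ps = Pb + 63 for each unit, where Pb is the price buyers pay.
On the curves, Pb = 218.6 - 0.4x and Ps = 85.25 + 0.125x; the wedge Ps − Pb = 63 gives 85.25 + 0.125x − (218.6 - 0.4x) = 63, so x' = 374.
Then Pb = 218.6 − 0.4·374 = 69 and Ps = 85.25 + 0.125·374 = 132.
Buyers' price falls by P* − Pb = 117 − 69 = 48; sellers' price rises by Ps − P* = 132 − 117 = 15.
So consumers capture 48/63 = 16/21 of each unit of subsidy.

Consumer share = 16/21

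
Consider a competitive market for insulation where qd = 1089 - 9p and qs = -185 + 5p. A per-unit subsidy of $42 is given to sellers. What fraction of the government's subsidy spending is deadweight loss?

DWL / government spending = 1/6

Pre-subsidy: 1089 - 9p = -185 + 5p gives p* = 91, q* = 270.
With the subsidy, sellers receive ps = pb + 42 for each unit, where pb is the price buyers pay.
Supply in terms of pb becomes qs = -185 + 5(pb + 42) = 25 + 5pb. Setting this equal to demand: 1089 - 9pb = 25 + 5pb, so pb = 76.
Sellers receive ps = 76 + 42 = 118; q' = 1089 − 9·76 = 405.
ΔCS = ½(270 + 405)(91 − 76) = 5062.5; ΔPS = ½(270 + 405)(118 − 91) = 9112.5.
Government spending = 42 × 405 = 17010.
DWL = ½ × 42 × (405 − 270) = 2835; fraction = 2835 / 17010 = 1/6.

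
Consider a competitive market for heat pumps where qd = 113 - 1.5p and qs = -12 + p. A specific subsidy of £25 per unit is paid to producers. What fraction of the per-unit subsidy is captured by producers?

Producer share = 0.6

Pre-subsidy: 113 - 1.5p = -12 + p gives p* = 50, q* = 38.
With the subsidy, sellers receive ps = pb + 25 for each unit, where pb is the price buyers pay.
Supply in terms of pb becomes qs = -12 + 1(pb + 25) = 13 + pb. Setting this equal to demand: 113 - 1.5pb = 13 + pb, so pb = 40.
Sellers receive ps = 40 + 25 = 65; q' = 113 − 1.5·40 = 53.
Buyers' price falls by p* − pb = 50 − 40 = 10; sellers' price rises by ps − p* = 65 − 50 = 15.
So producers capture 15/25 = 0.6 of each unit of subsidy.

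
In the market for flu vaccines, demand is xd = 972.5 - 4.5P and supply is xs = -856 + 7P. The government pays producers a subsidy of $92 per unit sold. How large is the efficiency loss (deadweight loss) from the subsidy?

Deadweight loss = $11592

Pre-subsidy: 972.5 - 4.5P = -856 + 7P gives P* = 159, x* = 257.
With the subsidy, sellers receive Ps = Pb + 92 for each unit, where Pb is the price buyers pay.
Supply in terms of Pb becomes xs = -856 + 7(Pb + 92) = -212 + 7Pb. Setting this equal to demand: 972.5 - 4.5Pb = -212 + 7Pb, so Pb = 103.
Sellers receive Ps = 103 + 92 = 195; x' = 972.5 − 4.5·103 = 509.
The subsidy expands output by 509 − 257 = 252 past the efficient level; on those units the gap between marginal cost and willingness to pay runs from 0 up to 92.
DWL = ½ × 92 × 252 = 11592.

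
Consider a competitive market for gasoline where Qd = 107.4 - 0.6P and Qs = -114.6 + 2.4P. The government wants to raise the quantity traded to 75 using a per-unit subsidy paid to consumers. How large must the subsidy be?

At Q = 75, invert demand for the buyer price: Pb = (107.4 − 75)/0.6 = 54; invert supply for the seller price: Ps = (75 − (-114.6))/2.4 = 79.
The subsidy must fill the gap: s = Ps − Pb = 79 − 54 = 25.

Required subsidy s = 25 per unit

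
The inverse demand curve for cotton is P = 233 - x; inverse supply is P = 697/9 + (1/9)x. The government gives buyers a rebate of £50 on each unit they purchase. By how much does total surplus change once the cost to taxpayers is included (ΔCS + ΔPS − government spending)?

Pre-subsidy: 233 - x = 697/9 + (1/9)x gives x* = 140 and P* = 93.
With the rebate, buyers effectively pay Pb = Ps − 50, where Ps is the price sellers receive.
On the curves, Pb = 233 - x and Ps = 697/9 + (1/9)x; the wedge Ps − Pb = 50 gives 697/9 + (1/9)x − (233 - x) = 50, so x' = 185.
Then Pb = 233 − 1·185 = 48 and Ps = 697/9 + (1/9)·185 = 98.
ΔCS = ½(140 + 185)(93 − 48) = 7312.5; ΔPS = ½(140 + 185)(98 − 93) = 812.5.
Government spending = 50 × 185 = 9250.
Net change = 7312.5 + 812.5 − 9250 = -1125. The loss equals the DWL triangle ½·50·45.

Net change in total surplus = -£1125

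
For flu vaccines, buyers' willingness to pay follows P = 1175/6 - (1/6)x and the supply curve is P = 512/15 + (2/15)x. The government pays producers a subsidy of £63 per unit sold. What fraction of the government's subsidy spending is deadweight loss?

Pre-subsidy: 1175/6 - (1/6)x = 512/15 + (2/15)x gives x* = 539 and P* = 106.
With the subsidy, sellers receive Ps = Pb + 63 for each unit, where Pb is the price buyers pay.
On the curves, Pb = 1175/6 - (1/6)x and Ps = 512/15 + (2/15)x; the wedge Ps − Pb = 63 gives 512/15 + (2/15)x − (1175/6 - (1/6)x) = 63, so x' = 749.
Then Pb = 1175/6 − (1/6)·749 = 71 and Ps = 512/15 + (2/15)·749 = 134.
ΔCS = ½(539 + 749)(106 − 71) = 22540; ΔPS = ½(539 + 749)(134 − 106) = 18032.
Government spending = 63 × 749 = 47187.
DWL = ½ × 63 × (749 − 539) = 6615; fraction = 6615 / 47187 = 15/107.

DWL / government spending = 15/107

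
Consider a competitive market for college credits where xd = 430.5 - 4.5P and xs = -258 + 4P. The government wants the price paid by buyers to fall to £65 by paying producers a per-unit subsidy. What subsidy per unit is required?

Required subsidy s = £34 per unit

At a buyer price of 65, quantity demanded is 430.5 − 4.5·65 = 138.
Sellers supply 138 only when they receive Ps with -258 + 4·Ps = 138, i.e. Ps = 99.
s = Ps − Pb = 99 − 65 = 34.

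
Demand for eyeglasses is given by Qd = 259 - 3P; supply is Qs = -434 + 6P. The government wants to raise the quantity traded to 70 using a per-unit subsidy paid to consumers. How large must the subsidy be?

Required subsidy s = 21 per unit

At Q = 70, invert demand for the buyer price: Pb = (259 − 70)/3 = 63; invert supply for the seller price: Ps = (70 − (-434))/6 = 84.
The subsidy must fill the gap: s = Ps − Pb = 84 − 63 = 21.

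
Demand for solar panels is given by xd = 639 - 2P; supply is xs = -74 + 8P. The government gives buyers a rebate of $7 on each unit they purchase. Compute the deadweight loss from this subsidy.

Pre-subsidy: 639 - 2P = -74 + 8P gives P* = 71.3, x* = 496.4.
With the rebate, buyers effectively pay Pb = Ps − 7, where Ps is the price sellers receive.
Demand in terms of Ps becomes xd = 639 − 2(Ps − 7) = 653 - 2Ps. Setting this equal to supply: 653 - 2Ps = -74 + 8Ps, so Ps = 72.7.
Buyers pay Pb = 72.7 − 7 = 65.7; x' = -74 + 8·72.7 = 507.6.
The subsidy expands output by 507.6 − 496.4 = 11.2 past the efficient level; on those units the gap between marginal cost and willingness to pay runs from 0 up to 7.
DWL = ½ × 7 × 11.2 = 39.2.

Deadweight loss = $39.2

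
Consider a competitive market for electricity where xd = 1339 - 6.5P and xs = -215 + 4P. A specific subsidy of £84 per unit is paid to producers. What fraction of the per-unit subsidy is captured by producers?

Producer share = 13/21

Pre-subsidy: 1339 - 6.5P = -215 + 4P gives P* = 148, x* = 377.
With the subsidy, sellers receive Ps = Pb + 84 for each unit, where Pb is the price buyers pay.
Supply in terms of Pb becomes xs = -215 + 4(Pb + 84) = 121 + 4Pb. Setting this equal to demand: 1339 - 6.5Pb = 121 + 4Pb, so Pb = 116.
Sellers receive Ps = 116 + 84 = 200; x' = 1339 − 6.5·116 = 585.
Buyers' price falls by P* − Pb = 148 − 116 = 32; sellers' price rises by Ps − P* = 200 − 148 = 52.
So producers capture 52/84 = 13/21 of each unit of subsidy.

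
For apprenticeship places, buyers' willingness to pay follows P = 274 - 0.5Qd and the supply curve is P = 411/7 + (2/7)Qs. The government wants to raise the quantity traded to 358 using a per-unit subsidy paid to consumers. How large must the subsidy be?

Required subsidy s = 66 per unit

At Q = 358, from the demand curve buyers pay Pb = 274 − 0.5·358 = 95; from the supply curve sellers need Ps = 411/7 + (2/7)·358 = 161.
The subsidy must fill the gap: s = Ps − Pb = 161 − 95 = 66.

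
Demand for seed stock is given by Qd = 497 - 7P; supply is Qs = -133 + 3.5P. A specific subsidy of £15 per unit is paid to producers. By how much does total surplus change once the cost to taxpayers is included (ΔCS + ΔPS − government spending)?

Pre-subsidy: 497 - 7P = -133 + 3.5P gives P* = 60, Q* = 77.
With the subsidy, sellers receive Ps = Pb + 15 for each unit, where Pb is the price buyers pay.
Supply in terms of Pb becomes Qs = -133 + 3.5(Pb + 15) = -80.5 + 3.5Pb. Setting this equal to demand: 497 - 7Pb = -80.5 + 3.5Pb, so Pb = 55.
Sellers receive Ps = 55 + 15 = 70; Q' = 497 − 7·55 = 112.
ΔCS = ½(77 + 112)(60 − 55) = 472.5; ΔPS = ½(77 + 112)(70 − 60) = 945.
Government spending = 15 × 112 = 1680.
Net change = 472.5 + 945 − 1680 = -262.5. The loss equals the DWL triangle ½·15·35.

Net change in total surplus = -£262.5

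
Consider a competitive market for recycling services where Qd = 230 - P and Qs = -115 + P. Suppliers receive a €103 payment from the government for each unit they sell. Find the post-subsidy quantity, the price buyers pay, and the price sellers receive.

Pre-subsidy: 230 - P = -115 + P gives P* = 172.5, Q* = 57.5.
With the subsidy, sellers receive Ps = Pb + 103 for each unit, where Pb is the price buyers pay.
Supply in terms of Pb becomes Qs = -115 + 1(Pb + 103) = -12 + Pb. Setting this equal to demand: 230 - Pb = -12 + Pb, so Pb = 121.
Sellers receive Ps = 121 + 103 = 224; Q' = 230 − 1·121 = 109.

Q' = 109; buyers pay €121; sellers receive €224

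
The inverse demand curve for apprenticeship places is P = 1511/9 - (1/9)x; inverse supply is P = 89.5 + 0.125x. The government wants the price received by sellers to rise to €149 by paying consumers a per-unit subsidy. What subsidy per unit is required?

Required subsidy s = €34 per unit

At a seller price of 149, quantity supplied is -716 + 8·149 = 476.
Buyers absorb 476 only when they pay Pb = 1511/9 − (1/9)·476 = 115.
s = Ps − Pb = 149 − 115 = 34.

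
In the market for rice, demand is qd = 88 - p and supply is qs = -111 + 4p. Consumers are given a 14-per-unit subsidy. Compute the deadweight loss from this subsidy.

Deadweight loss = 78.4

Pre-subsidy: 88 - p = -111 + 4p gives p* = 39.8, q* = 48.2.
With the rebate, buyers effectively pay pb = ps − 14, where ps is the price sellers receive.
Demand in terms of ps becomes qd = 88 − 1(ps − 14) = 102 - ps. Setting this equal to supply: 102 - ps = -111 + 4ps, so ps = 42.6.
Buyers pay pb = 42.6 − 14 = 28.6; q' = -111 + 4·42.6 = 59.4.
The subsidy expands output by 59.4 − 48.2 = 11.2 past the efficient level; on those units the gap between marginal cost and willingness to pay runs from 0 up to 14.
DWL = ½ × 14 × 11.2 = 78.4.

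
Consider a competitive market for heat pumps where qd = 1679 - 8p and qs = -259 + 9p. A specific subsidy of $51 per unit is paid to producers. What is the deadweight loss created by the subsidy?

Pre-subsidy: 1679 - 8p = -259 + 9p gives p* = 114, q* = 767.
With the subsidy, sellers receive ps = pb + 51 for each unit, where pb is the price buyers pay.
Supply in terms of pb becomes qs = -259 + 9(pb + 51) = 200 + 9pb. Setting this equal to demand: 1679 - 8pb = 200 + 9pb, so pb = 87.
Sellers receive ps = 87 + 51 = 138; q' = 1679 − 8·87 = 983.
The subsidy expands output by 983 − 767 = 216 past the efficient level; on those units the gap between marginal cost and willingness to pay runs from 0 up to 51.
DWL = ½ × 51 × 216 = 5508.

Deadweight loss = $5508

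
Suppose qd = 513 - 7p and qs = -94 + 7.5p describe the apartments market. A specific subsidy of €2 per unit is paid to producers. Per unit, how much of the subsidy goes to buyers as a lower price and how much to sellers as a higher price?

Pre-subsidy: 513 - 7p = -94 + 7.5p gives p* = 1214/29, q* = 6379/29.
With the subsidy, sellers receive ps = pb + 2 for each unit, where pb is the price buyers pay.
Supply in terms of pb becomes qs = -94 + 7.5(pb + 2) = -79 + 7.5pb. Setting this equal to demand: 513 - 7pb = -79 + 7.5pb, so pb = 1184/29.
Sellers receive ps = 1184/29 + 2 = 1242/29; q' = 513 − 7·(1184/29) = 6589/29.
Buyers' price falls by p* − pb = 1214/29 − 1184/29 = 30/29; sellers' price rises by ps − p* = 1242/29 − 1214/29 = 28/29.

Buyers gain 30/29 per unit; sellers gain 28/29 per unit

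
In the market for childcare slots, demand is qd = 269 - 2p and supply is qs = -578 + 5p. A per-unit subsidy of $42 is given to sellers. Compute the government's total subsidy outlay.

Pre-subsidy: 269 - 2p = -578 + 5p gives p* = 121, q* = 27.
With the subsidy, sellers receive ps = pb + 42 for each unit, where pb is the price buyers pay.
Supply in terms of pb becomes qs = -578 + 5(pb + 42) = -368 + 5pb. Setting this equal to demand: 269 - 2pb = -368 + 5pb, so pb = 91.
Sellers receive ps = 91 + 42 = 133; q' = 269 − 2·91 = 87.
Government outlay = subsidy × quantity = 42 × 87 = 3654.

Government cost = $3654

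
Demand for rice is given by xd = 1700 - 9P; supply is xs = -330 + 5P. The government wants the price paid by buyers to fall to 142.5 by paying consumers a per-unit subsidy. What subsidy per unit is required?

At a buyer price of 142.5, quantity demanded is 1700 − 9·142.5 = 417.5.
Sellers supply 417.5 only when they receive Ps with -330 + 5·Ps = 417.5, i.e. Ps = 149.5.
s = Ps − Pb = 149.5 − 142.5 = 7.

Required subsidy s = 7 per unit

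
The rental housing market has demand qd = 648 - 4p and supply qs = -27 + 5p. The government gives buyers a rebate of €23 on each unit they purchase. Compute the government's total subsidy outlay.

Government cost = 82616/9

Pre-subsidy: 648 - 4p = -27 + 5p gives p* = 75, q* = 348.
With the rebate, buyers effectively pay pb = ps − 23, where ps is the price sellers receive.
Demand in terms of ps becomes qd = 648 − 4(ps − 23) = 740 - 4ps. Setting this equal to supply: 740 - 4ps = -27 + 5ps, so ps = 767/9.
Buyers pay pb = 767/9 − 23 = 560/9; q' = -27 + 5·(767/9) = 3592/9.
Government outlay = subsidy × quantity = 23 × 3592/9 = 82616/9.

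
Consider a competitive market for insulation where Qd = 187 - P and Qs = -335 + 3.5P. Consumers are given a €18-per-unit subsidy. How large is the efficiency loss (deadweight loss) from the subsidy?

Deadweight loss = €126

Pre-subsidy: 187 - P = -335 + 3.5P gives P* = 116, Q* = 71.
With the rebate, buyers effectively pay Pb = Ps − 18, where Ps is the price sellers receive.
Demand in terms of Ps becomes Qd = 187 − 1(Ps − 18) = 205 - Ps. Setting this equal to supply: 205 - Ps = -335 + 3.5Ps, so Ps = 120.
Buyers pay Pb = 120 − 18 = 102; Q' = -335 + 3.5·120 = 85.
The subsidy expands output by 85 − 71 = 14 past the efficient level; on those units the gap between marginal cost and willingness to pay runs from 0 up to 18.
DWL = ½ × 18 × 14 = 126.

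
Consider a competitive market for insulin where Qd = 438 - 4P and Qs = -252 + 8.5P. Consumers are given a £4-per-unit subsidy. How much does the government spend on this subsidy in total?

Government cost = £912.32

Pre-subsidy: 438 - 4P = -252 + 8.5P gives P* = 55.2, Q* = 217.2.
With the rebate, buyers effectively pay Pb = Ps − 4, where Ps is the price sellers receive.
Demand in terms of Ps becomes Qd = 438 − 4(Ps − 4) = 454 - 4Ps. Setting this equal to supply: 454 - 4Ps = -252 + 8.5Ps, so Ps = 56.48.
Buyers pay Pb = 56.48 − 4 = 52.48; Q' = -252 + 8.5·56.48 = 228.08.
Government outlay = subsidy × quantity = 4 × 228.08 = 912.32.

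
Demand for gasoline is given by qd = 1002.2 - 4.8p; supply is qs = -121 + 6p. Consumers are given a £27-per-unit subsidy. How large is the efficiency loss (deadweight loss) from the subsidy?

Deadweight loss = £972

Pre-subsidy: 1002.2 - 4.8p = -121 + 6p gives p* = 104, q* = 503.
With the rebate, buyers effectively pay pb = ps − 27, where ps is the price sellers receive.
Demand in terms of ps becomes qd = 1002.2 − 4.8(ps − 27) = 1131.8 - 4.8ps. Setting this equal to supply: 1131.8 - 4.8ps = -121 + 6ps, so ps = 116.
Buyers pay pb = 116 − 27 = 89; q' = -121 + 6·116 = 575.
The subsidy expands output by 575 − 503 = 72 past the efficient level; on those units the gap between marginal cost and willingness to pay runs from 0 up to 27.
DWL = ½ × 27 × 72 = 972.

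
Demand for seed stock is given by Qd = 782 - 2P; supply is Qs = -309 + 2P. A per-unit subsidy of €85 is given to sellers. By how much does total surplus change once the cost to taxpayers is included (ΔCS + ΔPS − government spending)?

Pre-subsidy: 782 - 2P = -309 + 2P gives P* = 272.75, Q* = 236.5.
With the subsidy, sellers receive Ps = Pb + 85 for each unit, where Pb is the price buyers pay.
Supply in terms of Pb becomes Qs = -309 + 2(Pb + 85) = -139 + 2Pb. Setting this equal to demand: 782 - 2Pb = -139 + 2Pb, so Pb = 230.25.
Sellers receive Ps = 230.25 + 85 = 315.25; Q' = 782 − 2·230.25 = 321.5.
ΔCS = ½(236.5 + 321.5)(272.75 − 230.25) = 11857.5; ΔPS = ½(236.5 + 321.5)(315.25 − 272.75) = 11857.5.
Government spending = 85 × 321.5 = 27327.5.
Net change = 11857.5 + 11857.5 − 27327.5 = -3612.5. The loss equals the DWL triangle ½·85·85.

Net change in total surplus = -€3612.5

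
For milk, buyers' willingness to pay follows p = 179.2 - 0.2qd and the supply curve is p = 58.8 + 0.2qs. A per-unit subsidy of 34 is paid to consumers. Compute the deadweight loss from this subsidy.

Deadweight loss = 1445

Pre-subsidy: 179.2 - 0.2q = 58.8 + 0.2q gives q* = 301 and p* = 119.
With the rebate, buyers effectively pay pb = ps − 34, where ps is the price sellers receive.
On the curves, pb = 179.2 - 0.2q and ps = 58.8 + 0.2q; the wedge ps − pb = 34 gives 58.8 + 0.2q − (179.2 - 0.2q) = 34, so q' = 386.
Then pb = 179.2 − 0.2·386 = 102 and ps = 58.8 + 0.2·386 = 136.
The subsidy expands output by 386 − 301 = 85 past the efficient level; on those units the gap between marginal cost and willingness to pay runs from 0 up to 34.
DWL = ½ × 34 × 85 = 1445.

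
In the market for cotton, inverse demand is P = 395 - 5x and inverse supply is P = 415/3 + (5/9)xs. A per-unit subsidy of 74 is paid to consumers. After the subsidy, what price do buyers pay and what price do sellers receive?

Pre-subsidy: 395 - 5x = 415/3 + (5/9)x gives x* = 46.2 and P* = 164.
With the rebate, buyers effectively pay Pb = Ps − 74, where Ps is the price sellers receive.
On the curves, Pb = 395 - 5x and Ps = 415/3 + (5/9)x; the wedge Ps − Pb = 74 gives 415/3 + (5/9)x − (395 - 5x) = 74, so x' = 59.52.
Then Pb = 395 − 5·59.52 = 97.4 and Ps = 415/3 + (5/9)·59.52 = 171.4.

Buyers pay 97.4; sellers receive 171.4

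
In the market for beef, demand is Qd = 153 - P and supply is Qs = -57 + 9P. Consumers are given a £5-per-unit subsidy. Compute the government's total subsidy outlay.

Government cost = £682.5

Pre-subsidy: 153 - P = -57 + 9P gives P* = 21, Q* = 132.
With the rebate, buyers effectively pay Pb = Ps − 5, where Ps is the price sellers receive.
Demand in terms of Ps becomes Qd = 153 − 1(Ps − 5) = 158 - Ps. Setting this equal to supply: 158 - Ps = -57 + 9Ps, so Ps = 21.5.
Buyers pay Pb = 21.5 − 5 = 16.5; Q' = -57 + 9·21.5 = 136.5.
Government outlay = subsidy × quantity = 5 × 136.5 = 682.5.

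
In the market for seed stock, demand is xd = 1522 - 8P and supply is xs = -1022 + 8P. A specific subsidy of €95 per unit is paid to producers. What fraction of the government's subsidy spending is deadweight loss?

Pre-subsidy: 1522 - 8P = -1022 + 8P gives P* = 159, x* = 250.
With the subsidy, sellers receive Ps = Pb + 95 for each unit, where Pb is the price buyers pay.
Supply in terms of Pb becomes xs = -1022 + 8(Pb + 95) = -262 + 8Pb. Setting this equal to demand: 1522 - 8Pb = -262 + 8Pb, so Pb = 111.5.
Sellers receive Ps = 111.5 + 95 = 206.5; x' = 1522 − 8·111.5 = 630.
ΔCS = ½(250 + 630)(159 − 111.5) = 20900; ΔPS = ½(250 + 630)(206.5 − 159) = 20900.
Government spending = 95 × 630 = 59850.
DWL = ½ × 95 × (630 − 250) = 18050; fraction = 18050 / 59850 = 19/63.

DWL / government spending = 19/63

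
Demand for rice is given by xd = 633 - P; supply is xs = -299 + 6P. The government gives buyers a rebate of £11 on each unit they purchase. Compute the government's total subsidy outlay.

Government cost = 39215/7

Pre-subsidy: 633 - P = -299 + 6P gives P* = 932/7, x* = 3499/7.
With the rebate, buyers effectively pay Pb = Ps − 11, where Ps is the price sellers receive.
Demand in terms of Ps becomes xd = 633 − 1(Ps − 11) = 644 - Ps. Setting this equal to supply: 644 - Ps = -299 + 6Ps, so Ps = 943/7.
Buyers pay Pb = 943/7 − 11 = 866/7; x' = -299 + 6·(943/7) = 3565/7.
Government outlay = subsidy × quantity = 11 × 3565/7 = 39215/7.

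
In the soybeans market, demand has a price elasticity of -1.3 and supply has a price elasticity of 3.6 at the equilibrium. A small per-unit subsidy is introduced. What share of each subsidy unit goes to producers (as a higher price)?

For a small subsidy around the equilibrium, the benefit split depends on the relative slopes, which at a point are proportional to the elasticities.
Buyer share = εs/(εs + |εd|) = 3.6/(3.6 + 1.3) = 36/49; seller share = |εd|/(εs + |εd|) = 13/49.
So producers capture 13/49 of the subsidy.

Producer share = 13/49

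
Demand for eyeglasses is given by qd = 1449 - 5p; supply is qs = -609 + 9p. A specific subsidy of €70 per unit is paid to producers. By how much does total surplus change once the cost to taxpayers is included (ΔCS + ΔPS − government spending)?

Net change in total surplus = -€7875

Pre-subsidy: 1449 - 5p = -609 + 9p gives p* = 147, q* = 714.
With the subsidy, sellers receive ps = pb + 70 for each unit, where pb is the price buyers pay.
Supply in terms of pb becomes qs = -609 + 9(pb + 70) = 21 + 9pb. Setting this equal to demand: 1449 - 5pb = 21 + 9pb, so pb = 102.
Sellers receive ps = 102 + 70 = 172; q' = 1449 − 5·102 = 939.
ΔCS = ½(714 + 939)(147 − 102) = 37192.5; ΔPS = ½(714 + 939)(172 − 147) = 20662.5.
Government spending = 70 × 939 = 65730.
Net change = 37192.5 + 20662.5 − 65730 = -7875. The loss equals the DWL triangle ½·70·225.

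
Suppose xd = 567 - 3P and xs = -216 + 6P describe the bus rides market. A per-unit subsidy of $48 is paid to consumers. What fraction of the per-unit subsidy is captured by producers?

Pre-subsidy: 567 - 3P = -216 + 6P gives P* = 87, x* = 306.
With the rebate, buyers effectively pay Pb = Ps − 48, where Ps is the price sellers receive.
Demand in terms of Ps becomes xd = 567 − 3(Ps − 48) = 711 - 3Ps. Setting this equal to supply: 711 - 3Ps = -216 + 6Ps, so Ps = 103.
Buyers pay Pb = 103 − 48 = 55; x' = -216 + 6·103 = 402.
Buyers' price falls by P* − Pb = 87 − 55 = 32; sellers' price rises by Ps − P* = 103 − 87 = 16.
So producers capture 16/48 = 1/3 of each unit of subsidy.

Producer share = 1/3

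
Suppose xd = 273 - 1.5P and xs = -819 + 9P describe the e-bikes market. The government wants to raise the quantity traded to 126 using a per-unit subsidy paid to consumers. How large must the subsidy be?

At x = 126, invert demand for the buyer price: Pb = (273 − 126)/1.5 = 98; invert supply for the seller price: Ps = (126 − (-819))/9 = 105.
The subsidy must fill the gap: s = Ps − Pb = 105 − 98 = 7.

Required subsidy s = 7 per unit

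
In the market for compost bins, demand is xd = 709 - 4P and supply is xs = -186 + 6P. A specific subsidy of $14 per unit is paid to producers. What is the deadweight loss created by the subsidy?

Deadweight loss = $235.2

Pre-subsidy: 709 - 4P = -186 + 6P gives P* = 89.5, x* = 351.
With the subsidy, sellers receive Ps = Pb + 14 for each unit, where Pb is the price buyers pay.
Supply in terms of Pb becomes xs = -186 + 6(Pb + 14) = -102 + 6Pb. Setting this equal to demand: 709 - 4Pb = -102 + 6Pb, so Pb = 81.1.
Sellers receive Ps = 81.1 + 14 = 95.1; x' = 709 − 4·81.1 = 384.6.
The subsidy expands output by 384.6 − 351 = 33.6 past the efficient level; on those units the gap between marginal cost and willingness to pay runs from 0 up to 14.
DWL = ½ × 14 × 33.6 = 235.2.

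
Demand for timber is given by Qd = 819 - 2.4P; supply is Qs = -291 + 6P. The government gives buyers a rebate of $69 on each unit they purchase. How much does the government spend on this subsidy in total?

Government cost = 299529/7

Pre-subsidy: 819 - 2.4P = -291 + 6P gives P* = 925/7, Q* = 3513/7.
With the rebate, buyers effectively pay Pb = Ps − 69, where Ps is the price sellers receive.
Demand in terms of Ps becomes Qd = 819 − 2.4(Ps − 69) = 984.6 - 2.4Ps. Setting this equal to supply: 984.6 - 2.4Ps = -291 + 6Ps, so Ps = 1063/7.
Buyers pay Pb = 1063/7 − 69 = 580/7; Q' = -291 + 6·(1063/7) = 4341/7.
Government outlay = subsidy × quantity = 69 × 4341/7 = 299529/7.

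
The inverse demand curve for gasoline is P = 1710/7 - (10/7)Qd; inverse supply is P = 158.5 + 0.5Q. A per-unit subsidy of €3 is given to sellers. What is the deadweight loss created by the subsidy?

Pre-subsidy: 1710/7 - (10/7)Q = 158.5 + 0.5Q gives Q* = 1201/27 and P* = 4880/27.
With the subsidy, sellers receive Ps = Pb + 3 for each unit, where Pb is the price buyers pay.
On the curves, Pb = 1710/7 - (10/7)Q and Ps = 158.5 + 0.5Q; the wedge Ps − Pb = 3 gives 158.5 + 0.5Q − (1710/7 - (10/7)Q) = 3, so Q' = 1243/27.
Then Pb = 1710/7 − (10/7)·(1243/27) = 4820/27 and Ps = 158.5 + 0.5·(1243/27) = 4901/27.
The subsidy expands output by 1243/27 − 1201/27 = 14/9 past the efficient level; on those units the gap between marginal cost and willingness to pay runs from 0 up to 3.
DWL = ½ × 3 × 14/9 = 7/3.

Deadweight loss = 7/3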